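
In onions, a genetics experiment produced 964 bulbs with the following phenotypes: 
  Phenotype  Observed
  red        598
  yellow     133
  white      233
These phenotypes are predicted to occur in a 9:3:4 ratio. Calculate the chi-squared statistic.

The 9:3:4 ratio has 16 parts, so with N = 964 the expected counts are:
  red: 964 × 9/16 = 542.25
  yellow: 964 × 3/16 = 180.75
  white: 964 × 4/16 = 241
χ² = Σ (O − E)² / E
  red: (598 − 542.25)² / 542.25 = 5.7318
  yellow: (133 − 180.75)² / 180.75 = 12.6145
  white: (233 − 241)² / 241 = 0.2656
χ² = 5.7318 + 12.6145 + 0.2656 = 18.6119 ≈ 18.612

18.612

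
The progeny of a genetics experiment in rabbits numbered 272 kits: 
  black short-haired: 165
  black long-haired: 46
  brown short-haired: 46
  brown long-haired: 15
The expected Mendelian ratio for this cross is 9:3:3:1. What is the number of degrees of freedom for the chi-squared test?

A goodness-of-fit test with 4 phenotype classes has df = 4 − 1 = 3.

3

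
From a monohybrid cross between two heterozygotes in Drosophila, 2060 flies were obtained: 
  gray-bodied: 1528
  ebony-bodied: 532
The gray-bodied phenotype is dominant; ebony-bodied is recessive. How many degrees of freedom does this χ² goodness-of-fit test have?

For a monohybrid cross between heterozygotes with complete dominance, the expected phenotypic ratio is 3:1.
A goodness-of-fit test with 2 phenotype classes has df = 2 − 1 = 1.

1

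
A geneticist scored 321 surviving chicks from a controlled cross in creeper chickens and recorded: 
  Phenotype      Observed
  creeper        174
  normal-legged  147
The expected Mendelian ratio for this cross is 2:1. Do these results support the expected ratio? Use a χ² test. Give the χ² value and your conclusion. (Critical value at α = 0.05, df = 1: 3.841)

Total ratio parts = 3. Expected numbers out of 321:
  creeper: 321 × 2/3 = 214
  normal-legged: 321 × 1/3 = 107
χ² = Σ (O − E)² / E
  creeper: (174 − 214)² / 214 = 7.4766
  normal-legged: (147 − 107)² / 107 = 14.9533
χ² = 7.4766 + 14.9533 = 22.4299 ≈ 22.430
Degrees of freedom = 2 − 1 = 1; critical value at α = 0.05 is 3.841.
Since 22.430 > 3.841, we reject the null hypothesis — the data do not fit the 2:1 ratio.

22.430; not consistent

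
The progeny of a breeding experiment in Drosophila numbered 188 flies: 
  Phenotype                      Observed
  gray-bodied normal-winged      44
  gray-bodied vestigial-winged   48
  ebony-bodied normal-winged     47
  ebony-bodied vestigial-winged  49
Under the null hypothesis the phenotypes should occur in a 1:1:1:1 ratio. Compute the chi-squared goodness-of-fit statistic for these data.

Under the 1:1:1:1 hypothesis (Σ ratio = 4, N = 188):
  gray-bodied normal-winged: 188 × 1/4 = 47
  gray-bodied vestigial-winged: 188 × 1/4 = 47
  ebony-bodied normal-winged: 188 × 1/4 = 47
  ebony-bodied vestigial-winged: 188 × 1/4 = 47
χ² = Σ (O − E)² / E
  gray-bodied normal-winged: (44 − 47)² / 47 = 0.1915
  gray-bodied vestigial-winged: (48 − 47)² / 47 = 0.0213
  ebony-bodied normal-winged: (47 − 47)² / 47 = 0.0000
  ebony-bodied vestigial-winged: (49 − 47)² / 47 = 0.0851
χ² = 0.1915 + 0.0213 + 0.0000 + 0.0851 = 0.2979 ≈ 0.298

0.298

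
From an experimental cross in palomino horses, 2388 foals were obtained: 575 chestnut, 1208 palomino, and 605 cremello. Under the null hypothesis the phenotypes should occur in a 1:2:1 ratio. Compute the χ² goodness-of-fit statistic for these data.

Total ratio parts = 4. Expected numbers out of 2388:
  chestnut: 2388 × 1/4 = 597
  palomino: 2388 × 2/4 = 1194
  cremello: 2388 × 1/4 = 597
χ² = Σ (O − E)² / E
  chestnut: (575 − 597)² / 597 = 0.8107
  palomino: (1208 − 1194)² / 1194 = 0.1642
  cremello: (605 − 597)² / 597 = 0.1072
χ² = 0.8107 + 0.1642 + 0.1072 = 1.0821 ≈ 1.082

1.082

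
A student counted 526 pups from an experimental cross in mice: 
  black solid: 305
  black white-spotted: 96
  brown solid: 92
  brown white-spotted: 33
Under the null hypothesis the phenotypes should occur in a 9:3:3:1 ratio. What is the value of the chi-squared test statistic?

0.797

Under the 9:3:3:1 hypothesis (Σ ratio = 16, N = 526):
  black solid: 526 × 9/16 = 295.875
  black white-spotted: 526 × 3/16 = 98.625
  brown solid: 526 × 3/16 = 98.625
  brown white-spotted: 526 × 1/16 = 32.875
χ² = Σ (O − E)² / E
  black solid: (305 − 295.875)² / 295.875 = 0.2814
  black white-spotted: (96 − 98.625)² / 98.625 = 0.0699
  brown solid: (92 − 98.625)² / 98.625 = 0.4450
  brown white-spotted: (33 − 32.875)² / 32.875 = 0.0005
χ² = 0.2814 + 0.0699 + 0.4450 + 0.0005 = 0.7968 ≈ 0.797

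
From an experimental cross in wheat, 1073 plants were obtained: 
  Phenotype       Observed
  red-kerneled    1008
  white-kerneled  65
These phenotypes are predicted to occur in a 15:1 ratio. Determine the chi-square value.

The 15:1 ratio has 16 parts, so with N = 1073 the expected counts are:
  red-kerneled: 1073 × 15/16 = 1005.9375
  white-kerneled: 1073 × 1/16 = 67.0625
χ² = Σ (O − E)² / E
  red-kerneled: (1008 − 1005.9375)² / 1005.9375 = 0.0042
  white-kerneled: (65 − 67.0625)² / 67.0625 = 0.0634
χ² = 0.0042 + 0.0634 = 0.0676 ≈ 0.068

0.068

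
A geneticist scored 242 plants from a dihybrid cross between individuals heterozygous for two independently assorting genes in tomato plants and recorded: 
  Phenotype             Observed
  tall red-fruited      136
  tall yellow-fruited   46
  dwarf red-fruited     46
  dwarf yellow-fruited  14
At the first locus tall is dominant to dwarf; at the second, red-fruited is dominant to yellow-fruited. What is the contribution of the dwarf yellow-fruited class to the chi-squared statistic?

0.084

A dihybrid F₂ with independent assortment and complete dominance at both loci gives a 9:3:3:1 phenotypic ratio.
The 9:3:3:1 ratio has 16 parts, so with N = 242 the expected counts are:
  tall red-fruited: 242 × 9/16 = 136.125
  tall yellow-fruited: 242 × 3/16 = 45.375
  dwarf red-fruited: 242 × 3/16 = 45.375
  dwarf yellow-fruited: 242 × 1/16 = 15.125
Contribution of dwarf yellow-fruited: (14 − 15.125)² / 15.125 = 0.0837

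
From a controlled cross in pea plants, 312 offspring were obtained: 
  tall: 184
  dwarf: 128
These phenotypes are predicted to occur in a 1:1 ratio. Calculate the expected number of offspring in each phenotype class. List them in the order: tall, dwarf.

156, 156

Under the 1:1 hypothesis (Σ ratio = 2, N = 312):
  tall: 312 × 1/2 = 156
  dwarf: 312 × 1/2 = 156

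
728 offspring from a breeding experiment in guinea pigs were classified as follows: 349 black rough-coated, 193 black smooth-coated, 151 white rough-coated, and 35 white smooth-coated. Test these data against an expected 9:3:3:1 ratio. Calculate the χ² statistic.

36.288

Expected counts for N = 728 under a 9:3:3:1 ratio (total parts = 16):
  black rough-coated: 728 × 9/16 = 409.5
  black smooth-coated: 728 × 3/16 = 136.5
  white rough-coated: 728 × 3/16 = 136.5
  white smooth-coated: 728 × 1/16 = 45.5
χ² = Σ (O − E)² / E
  black rough-coated: (349 − 409.5)² / 409.5 = 8.9383
  black smooth-coated: (193 − 136.5)² / 136.5 = 23.3864
  white rough-coated: (151 − 136.5)² / 136.5 = 1.5403
  white smooth-coated: (35 − 45.5)² / 45.5 = 2.4231
χ² = 8.9383 + 23.3864 + 1.5403 + 2.4231 = 36.2881 ≈ 36.288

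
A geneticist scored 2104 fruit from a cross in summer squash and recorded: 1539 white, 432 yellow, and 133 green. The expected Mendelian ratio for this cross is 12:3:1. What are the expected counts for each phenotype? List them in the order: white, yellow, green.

The 12:3:1 ratio has 16 parts, so with N = 2104 the expected counts are:
  white: 2104 × 12/16 = 1578
  yellow: 2104 × 3/16 = 394.5
  green: 2104 × 1/16 = 131.5

1578, 394.5, 131.5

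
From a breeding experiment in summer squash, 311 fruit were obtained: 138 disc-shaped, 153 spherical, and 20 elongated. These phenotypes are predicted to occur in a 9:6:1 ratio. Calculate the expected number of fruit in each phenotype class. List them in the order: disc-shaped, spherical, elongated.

Total ratio parts = 16. Expected numbers out of 311:
  disc-shaped: 311 × 9/16 = 174.9375
  spherical: 311 × 6/16 = 116.625
  elongated: 311 × 1/16 = 19.4375

174.9375, 116.625, 19.4375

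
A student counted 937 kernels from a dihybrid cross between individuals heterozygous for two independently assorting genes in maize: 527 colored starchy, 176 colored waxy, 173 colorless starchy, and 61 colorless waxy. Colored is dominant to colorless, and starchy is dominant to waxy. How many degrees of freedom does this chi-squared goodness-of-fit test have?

A dihybrid F₂ with independent assortment and complete dominance at both loci gives a 9:3:3:1 phenotypic ratio.
A goodness-of-fit test with 4 phenotype classes has df = 4 − 1 = 3.

3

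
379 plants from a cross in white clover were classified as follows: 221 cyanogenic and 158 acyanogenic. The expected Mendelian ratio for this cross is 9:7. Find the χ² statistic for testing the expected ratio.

0.654

The 9:7 ratio has 16 parts, so with N = 379 the expected counts are:
  cyanogenic: 379 × 9/16 = 213.1875
  acyanogenic: 379 × 7/16 = 165.8125
χ² = Σ (O − E)² / E
  cyanogenic: (221 − 213.1875)² / 213.1875 = 0.2863
  acyanogenic: (158 − 165.8125)² / 165.8125 = 0.3681
χ² = 0.2863 + 0.3681 = 0.6544 ≈ 0.654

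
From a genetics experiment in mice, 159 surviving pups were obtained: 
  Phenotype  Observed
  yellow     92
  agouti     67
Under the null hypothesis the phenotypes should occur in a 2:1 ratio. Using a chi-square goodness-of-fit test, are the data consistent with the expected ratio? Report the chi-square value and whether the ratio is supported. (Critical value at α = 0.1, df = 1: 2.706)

5.547; not consistent

Under the 2:1 hypothesis (Σ ratio = 3, N = 159):
  yellow: 159 × 2/3 = 106
  agouti: 159 × 1/3 = 53
χ² = Σ (O − E)² / E
  yellow: (92 − 106)² / 106 = 1.8491
  agouti: (67 − 53)² / 53 = 3.6981
χ² = 1.8491 + 3.6981 = 5.5472 ≈ 5.547
Degrees of freedom = 2 − 1 = 1; critical value at α = 0.1 is 2.706.
Since 5.547 > 2.706, we reject the null hypothesis — the data do not fit the 2:1 ratio.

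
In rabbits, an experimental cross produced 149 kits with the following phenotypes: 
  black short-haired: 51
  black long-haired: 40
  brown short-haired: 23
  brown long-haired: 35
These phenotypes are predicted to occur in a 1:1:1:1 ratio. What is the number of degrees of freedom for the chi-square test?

A goodness-of-fit test with 4 phenotype classes has df = 4 − 1 = 3.

3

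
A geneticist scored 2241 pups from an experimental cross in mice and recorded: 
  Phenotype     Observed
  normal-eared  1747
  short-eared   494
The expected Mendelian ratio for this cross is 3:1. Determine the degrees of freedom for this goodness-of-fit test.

A goodness-of-fit test with 2 phenotype classes has df = 2 − 1 = 1.

1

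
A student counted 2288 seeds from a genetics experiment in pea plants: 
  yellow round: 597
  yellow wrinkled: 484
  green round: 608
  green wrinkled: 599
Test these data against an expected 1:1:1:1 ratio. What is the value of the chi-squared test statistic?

Total ratio parts = 4. Expected numbers out of 2288:
  yellow round: 2288 × 1/4 = 572
  yellow wrinkled: 2288 × 1/4 = 572
  green round: 2288 × 1/4 = 572
  green wrinkled: 2288 × 1/4 = 572
χ² = Σ (O − E)² / E
  yellow round: (597 − 572)² / 572 = 1.0927
  yellow wrinkled: (484 − 572)² / 572 = 13.5385
  green round: (608 − 572)² / 572 = 2.2657
  green wrinkled: (599 − 572)² / 572 = 1.2745
χ² = 1.0927 + 13.5385 + 2.2657 + 1.2745 = 18.1714 ≈ 18.171

18.171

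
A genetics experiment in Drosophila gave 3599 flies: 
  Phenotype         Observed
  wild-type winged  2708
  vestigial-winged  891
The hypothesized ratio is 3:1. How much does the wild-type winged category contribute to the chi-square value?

0.028

The 3:1 ratio has 4 parts, so with N = 3599 the expected counts are:
  wild-type winged: 3599 × 3/4 = 2699.25
  vestigial-winged: 3599 × 1/4 = 899.75
Contribution of wild-type winged: (2708 − 2699.25)² / 2699.25 = 0.0284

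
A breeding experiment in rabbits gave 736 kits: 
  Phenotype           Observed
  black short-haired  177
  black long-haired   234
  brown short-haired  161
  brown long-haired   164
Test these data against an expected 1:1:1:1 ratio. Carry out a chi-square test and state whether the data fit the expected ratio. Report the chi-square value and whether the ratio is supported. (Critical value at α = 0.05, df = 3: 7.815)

Total ratio parts = 4. Expected numbers out of 736:
  black short-haired: 736 × 1/4 = 184
  black long-haired: 736 × 1/4 = 184
  brown short-haired: 736 × 1/4 = 184
  brown long-haired: 736 × 1/4 = 184
χ² = Σ (O − E)² / E
  black short-haired: (177 − 184)² / 184 = 0.2663
  black long-haired: (234 − 184)² / 184 = 13.5870
  brown short-haired: (161 − 184)² / 184 = 2.8750
  brown long-haired: (164 − 184)² / 184 = 2.1739
χ² = 0.2663 + 13.5870 + 2.8750 + 2.1739 = 18.9022 ≈ 18.902
Degrees of freedom = 4 − 1 = 3; critical value at α = 0.05 is 7.815.
Since 18.902 > 7.815, we reject the null hypothesis — the data do not fit the 1:1:1:1 ratio.

18.902; not consistent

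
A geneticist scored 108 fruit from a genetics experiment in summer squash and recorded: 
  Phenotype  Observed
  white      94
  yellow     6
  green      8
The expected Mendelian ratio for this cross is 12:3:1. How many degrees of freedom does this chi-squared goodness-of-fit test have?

2

A goodness-of-fit test with 3 phenotype classes has df = 3 − 1 = 2.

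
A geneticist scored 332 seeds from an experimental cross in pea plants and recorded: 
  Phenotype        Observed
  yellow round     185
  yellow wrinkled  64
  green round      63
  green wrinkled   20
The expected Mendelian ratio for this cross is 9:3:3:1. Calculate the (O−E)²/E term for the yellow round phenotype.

0.016

Total ratio parts = 16. Expected numbers out of 332:
  yellow round: 332 × 9/16 = 186.75
  yellow wrinkled: 332 × 3/16 = 62.25
  green round: 332 × 3/16 = 62.25
  green wrinkled: 332 × 1/16 = 20.75
Contribution of yellow round: (185 − 186.75)² / 186.75 = 0.0164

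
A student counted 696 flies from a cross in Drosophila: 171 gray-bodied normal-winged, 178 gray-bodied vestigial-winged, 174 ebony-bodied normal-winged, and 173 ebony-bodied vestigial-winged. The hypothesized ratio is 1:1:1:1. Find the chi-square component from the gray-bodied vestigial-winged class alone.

Under the 1:1:1:1 hypothesis (Σ ratio = 4, N = 696):
  gray-bodied normal-winged: 696 × 1/4 = 174
  gray-bodied vestigial-winged: 696 × 1/4 = 174
  ebony-bodied normal-winged: 696 × 1/4 = 174
  ebony-bodied vestigial-winged: 696 × 1/4 = 174
Contribution of gray-bodied vestigial-winged: (178 − 174)² / 174 = 0.0920

0.092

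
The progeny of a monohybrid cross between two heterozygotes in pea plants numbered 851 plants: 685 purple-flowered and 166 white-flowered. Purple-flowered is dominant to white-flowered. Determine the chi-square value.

For a monohybrid cross between heterozygotes with complete dominance, the expected phenotypic ratio is 3:1.
The 3:1 ratio has 4 parts, so with N = 851 the expected counts are:
  purple-flowered: 851 × 3/4 = 638.25
  white-flowered: 851 × 1/4 = 212.75
χ² = Σ (O − E)² / E
  purple-flowered: (685 − 638.25)² / 638.25 = 3.4243
  white-flowered: (166 − 212.75)² / 212.75 = 10.2729
χ² = 3.4243 + 10.2729 = 13.6972 ≈ 13.697

13.697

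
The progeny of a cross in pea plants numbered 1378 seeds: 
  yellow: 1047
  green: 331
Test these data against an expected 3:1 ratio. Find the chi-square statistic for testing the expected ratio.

0.705

Total ratio parts = 4. Expected numbers out of 1378:
  yellow: 1378 × 3/4 = 1033.5
  green: 1378 × 1/4 = 344.5
χ² = Σ (O − E)² / E
  yellow: (1047 − 1033.5)² / 1033.5 = 0.1763
  green: (331 − 344.5)² / 344.5 = 0.5290
χ² = 0.1763 + 0.5290 = 0.7053 ≈ 0.705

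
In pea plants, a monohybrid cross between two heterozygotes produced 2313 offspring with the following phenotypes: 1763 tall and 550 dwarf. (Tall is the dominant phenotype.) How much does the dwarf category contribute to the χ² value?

1.380

For a monohybrid cross between heterozygotes with complete dominance, the expected phenotypic ratio is 3:1.
Expected counts for N = 2313 under a 3:1 ratio (total parts = 4):
  tall: 2313 × 3/4 = 1734.75
  dwarf: 2313 × 1/4 = 578.25
Contribution of dwarf: (550 − 578.25)² / 578.25 = 1.3801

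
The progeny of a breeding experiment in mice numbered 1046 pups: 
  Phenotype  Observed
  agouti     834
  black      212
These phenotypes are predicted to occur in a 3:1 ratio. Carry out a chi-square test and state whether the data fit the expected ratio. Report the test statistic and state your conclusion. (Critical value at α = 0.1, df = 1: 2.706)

Total ratio parts = 4. Expected numbers out of 1046:
  agouti: 1046 × 3/4 = 784.5
  black: 1046 × 1/4 = 261.5
χ² = Σ (O − E)² / E
  agouti: (834 − 784.5)² / 784.5 = 3.1233
  black: (212 − 261.5)² / 261.5 = 9.3700
χ² = 3.1233 + 9.3700 = 12.4933 ≈ 12.493
Degrees of freedom = 2 − 1 = 1; critical value at α = 0.1 is 2.706.
Since 12.493 > 2.706, we reject the null hypothesis — the data do not fit the 3:1 ratio.

12.493; not consistent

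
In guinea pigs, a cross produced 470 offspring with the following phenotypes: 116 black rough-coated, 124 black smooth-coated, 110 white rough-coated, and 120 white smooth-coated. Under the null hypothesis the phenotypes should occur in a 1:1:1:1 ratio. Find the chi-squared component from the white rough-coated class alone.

0.479

The 1:1:1:1 ratio has 4 parts, so with N = 470 the expected counts are:
  black rough-coated: 470 × 1/4 = 117.5
  black smooth-coated: 470 × 1/4 = 117.5
  white rough-coated: 470 × 1/4 = 117.5
  white smooth-coated: 470 × 1/4 = 117.5
Contribution of white rough-coated: (110 − 117.5)² / 117.5 = 0.4787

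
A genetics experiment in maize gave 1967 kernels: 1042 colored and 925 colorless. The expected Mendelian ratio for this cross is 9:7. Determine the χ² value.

The 9:7 ratio has 16 parts, so with N = 1967 the expected counts are:
  colored: 1967 × 9/16 = 1106.4375
  colorless: 1967 × 7/16 = 860.5625
χ² = Σ (O − E)² / E
  colored: (1042 − 1106.4375)² / 1106.4375 = 3.7528
  colorless: (925 − 860.5625)² / 860.5625 = 4.8250
χ² = 3.7528 + 4.8250 = 8.5778 ≈ 8.578

8.578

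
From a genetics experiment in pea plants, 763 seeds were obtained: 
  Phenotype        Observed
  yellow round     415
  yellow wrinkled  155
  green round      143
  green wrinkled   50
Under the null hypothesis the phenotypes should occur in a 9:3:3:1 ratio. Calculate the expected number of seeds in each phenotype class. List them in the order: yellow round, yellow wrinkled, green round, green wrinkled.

429.1875, 143.0625, 143.0625, 47.6875

Total ratio parts = 16. Expected numbers out of 763:
  yellow round: 763 × 9/16 = 429.1875
  yellow wrinkled: 763 × 3/16 = 143.0625
  green round: 763 × 3/16 = 143.0625
  green wrinkled: 763 × 1/16 = 47.6875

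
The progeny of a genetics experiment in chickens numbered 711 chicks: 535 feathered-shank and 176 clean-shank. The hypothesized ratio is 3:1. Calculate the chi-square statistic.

Total ratio parts = 4. Expected numbers out of 711:
  feathered-shank: 711 × 3/4 = 533.25
  clean-shank: 711 × 1/4 = 177.75
χ² = Σ (O − E)² / E
  feathered-shank: (535 − 533.25)² / 533.25 = 0.0057
  clean-shank: (176 − 177.75)² / 177.75 = 0.0172
χ² = 0.0057 + 0.0172 = 0.0229 ≈ 0.023

0.023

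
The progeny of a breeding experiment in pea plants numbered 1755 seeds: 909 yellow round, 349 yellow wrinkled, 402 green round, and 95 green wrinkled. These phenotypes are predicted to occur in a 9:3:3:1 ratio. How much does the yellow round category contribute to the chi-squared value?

Under the 9:3:3:1 hypothesis (Σ ratio = 16, N = 1755):
  yellow round: 1755 × 9/16 = 987.1875
  yellow wrinkled: 1755 × 3/16 = 329.0625
  green round: 1755 × 3/16 = 329.0625
  green wrinkled: 1755 × 1/16 = 109.6875
Contribution of yellow round: (909 − 987.1875)² / 987.1875 = 6.1926

6.193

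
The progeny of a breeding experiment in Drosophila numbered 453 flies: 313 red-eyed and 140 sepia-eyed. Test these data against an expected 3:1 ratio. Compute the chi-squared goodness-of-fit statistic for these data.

8.425

Under the 3:1 hypothesis (Σ ratio = 4, N = 453):
  red-eyed: 453 × 3/4 = 339.75
  sepia-eyed: 453 × 1/4 = 113.25
χ² = Σ (O − E)² / E
  red-eyed: (313 − 339.75)² / 339.75 = 2.1061
  sepia-eyed: (140 − 113.25)² / 113.25 = 6.3184
χ² = 2.1061 + 6.3184 = 8.4245 ≈ 8.425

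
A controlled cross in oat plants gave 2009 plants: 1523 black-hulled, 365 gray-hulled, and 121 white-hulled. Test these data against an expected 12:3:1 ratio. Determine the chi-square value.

Expected counts for N = 2009 under a 12:3:1 ratio (total parts = 16):
  black-hulled: 2009 × 12/16 = 1506.75
  gray-hulled: 2009 × 3/16 = 376.6875
  white-hulled: 2009 × 1/16 = 125.5625
χ² = Σ (O − E)² / E
  black-hulled: (1523 − 1506.75)² / 1506.75 = 0.1753
  gray-hulled: (365 − 376.6875)² / 376.6875 = 0.3626
  white-hulled: (121 − 125.5625)² / 125.5625 = 0.1658
χ² = 0.1753 + 0.3626 + 0.1658 = 0.7037 ≈ 0.704

0.704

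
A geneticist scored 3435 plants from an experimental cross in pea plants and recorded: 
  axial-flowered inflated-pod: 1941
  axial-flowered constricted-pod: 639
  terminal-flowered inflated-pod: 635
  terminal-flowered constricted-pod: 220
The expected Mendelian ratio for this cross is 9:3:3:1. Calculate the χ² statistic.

0.339

Expected counts for N = 3435 under a 9:3:3:1 ratio (total parts = 16):
  axial-flowered inflated-pod: 3435 × 9/16 = 1932.1875
  axial-flowered constricted-pod: 3435 × 3/16 = 644.0625
  terminal-flowered inflated-pod: 3435 × 3/16 = 644.0625
  terminal-flowered constricted-pod: 3435 × 1/16 = 214.6875
χ² = Σ (O − E)² / E
  axial-flowered inflated-pod: (1941 − 1932.1875)² / 1932.1875 = 0.0402
  axial-flowered constricted-pod: (639 − 644.0625)² / 644.0625 = 0.0398
  terminal-flowered inflated-pod: (635 − 644.0625)² / 644.0625 = 0.1275
  terminal-flowered constricted-pod: (220 − 214.6875)² / 214.6875 = 0.1315
χ² = 0.0402 + 0.0398 + 0.1275 + 0.1315 = 0.339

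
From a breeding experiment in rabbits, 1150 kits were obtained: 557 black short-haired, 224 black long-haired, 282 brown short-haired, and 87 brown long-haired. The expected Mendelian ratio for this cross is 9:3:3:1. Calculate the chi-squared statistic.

Expected counts for N = 1150 under a 9:3:3:1 ratio (total parts = 16):
  black short-haired: 1150 × 9/16 = 646.875
  black long-haired: 1150 × 3/16 = 215.625
  brown short-haired: 1150 × 3/16 = 215.625
  brown long-haired: 1150 × 1/16 = 71.875
χ² = Σ (O − E)² / E
  black short-haired: (557 − 646.875)² / 646.875 = 12.4870
  black long-haired: (224 − 215.625)² / 215.625 = 0.3253
  brown short-haired: (282 − 215.625)² / 215.625 = 20.4320
  brown long-haired: (87 − 71.875)² / 71.875 = 3.1828
χ² = 12.4870 + 0.3253 + 20.4320 + 3.1828 = 36.4271 ≈ 36.427

36.427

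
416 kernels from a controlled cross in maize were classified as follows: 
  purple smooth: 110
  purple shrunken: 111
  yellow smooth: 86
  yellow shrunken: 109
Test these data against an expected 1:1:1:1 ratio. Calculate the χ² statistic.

4.173

The 1:1:1:1 ratio has 4 parts, so with N = 416 the expected counts are:
  purple smooth: 416 × 1/4 = 104
  purple shrunken: 416 × 1/4 = 104
  yellow smooth: 416 × 1/4 = 104
  yellow shrunken: 416 × 1/4 = 104
χ² = Σ (O − E)² / E
  purple smooth: (110 − 104)² / 104 = 0.3462
  purple shrunken: (111 − 104)² / 104 = 0.4712
  yellow smooth: (86 − 104)² / 104 = 3.1154
  yellow shrunken: (109 − 104)² / 104 = 0.2404
χ² = 0.3462 + 0.4712 + 3.1154 + 0.2404 = 4.1732 ≈ 4.173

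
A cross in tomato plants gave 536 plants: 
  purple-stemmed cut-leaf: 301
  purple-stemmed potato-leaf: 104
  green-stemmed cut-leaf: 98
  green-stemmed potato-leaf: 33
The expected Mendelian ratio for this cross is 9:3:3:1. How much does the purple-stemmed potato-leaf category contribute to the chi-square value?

0.122

The 9:3:3:1 ratio has 16 parts, so with N = 536 the expected counts are:
  purple-stemmed cut-leaf: 536 × 9/16 = 301.5
  purple-stemmed potato-leaf: 536 × 3/16 = 100.5
  green-stemmed cut-leaf: 536 × 3/16 = 100.5
  green-stemmed potato-leaf: 536 × 1/16 = 33.5
Contribution of purple-stemmed potato-leaf: (104 − 100.5)² / 100.5 = 0.1219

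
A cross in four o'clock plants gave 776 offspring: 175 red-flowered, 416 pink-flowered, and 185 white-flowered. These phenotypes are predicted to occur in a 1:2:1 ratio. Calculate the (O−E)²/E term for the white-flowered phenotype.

Under the 1:2:1 hypothesis (Σ ratio = 4, N = 776):
  red-flowered: 776 × 1/4 = 194
  pink-flowered: 776 × 2/4 = 388
  white-flowered: 776 × 1/4 = 194
Contribution of white-flowered: (185 − 194)² / 194 = 0.4175

0.418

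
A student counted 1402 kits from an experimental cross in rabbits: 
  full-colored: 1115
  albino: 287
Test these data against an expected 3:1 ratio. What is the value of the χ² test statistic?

Under the 3:1 hypothesis (Σ ratio = 4, N = 1402):
  full-colored: 1402 × 3/4 = 1051.5
  albino: 1402 × 1/4 = 350.5
χ² = Σ (O − E)² / E
  full-colored: (1115 − 1051.5)² / 1051.5 = 3.8348
  albino: (287 − 350.5)² / 350.5 = 11.5043
χ² = 3.8348 + 11.5043 = 15.3391 ≈ 15.339

15.339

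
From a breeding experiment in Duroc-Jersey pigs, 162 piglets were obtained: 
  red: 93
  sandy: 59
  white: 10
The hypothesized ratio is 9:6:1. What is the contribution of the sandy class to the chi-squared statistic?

Expected counts for N = 162 under a 9:6:1 ratio (total parts = 16):
  red: 162 × 9/16 = 91.125
  sandy: 162 × 6/16 = 60.75
  white: 162 × 1/16 = 10.125
Contribution of sandy: (59 − 60.75)² / 60.75 = 0.0504

0.050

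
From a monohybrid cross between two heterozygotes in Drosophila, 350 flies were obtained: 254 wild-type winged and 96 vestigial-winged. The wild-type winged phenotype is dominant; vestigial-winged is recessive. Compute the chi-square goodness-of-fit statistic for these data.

For a monohybrid cross between heterozygotes with complete dominance, the expected phenotypic ratio is 3:1.
Total ratio parts = 4. Expected numbers out of 350:
  wild-type winged: 350 × 3/4 = 262.5
  vestigial-winged: 350 × 1/4 = 87.5
χ² = Σ (O − E)² / E
  wild-type winged: (254 − 262.5)² / 262.5 = 0.2752
  vestigial-winged: (96 − 87.5)² / 87.5 = 0.8257
χ² = 0.2752 + 0.8257 = 1.1009 ≈ 1.101

1.101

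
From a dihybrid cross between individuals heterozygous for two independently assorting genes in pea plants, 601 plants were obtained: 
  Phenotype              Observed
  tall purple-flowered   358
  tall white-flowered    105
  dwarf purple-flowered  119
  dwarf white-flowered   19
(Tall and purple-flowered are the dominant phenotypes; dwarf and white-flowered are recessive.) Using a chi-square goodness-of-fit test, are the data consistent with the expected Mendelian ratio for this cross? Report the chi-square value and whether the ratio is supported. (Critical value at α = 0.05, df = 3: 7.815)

11.227; not consistent

A dihybrid F₂ with independent assortment and complete dominance at both loci gives a 9:3:3:1 phenotypic ratio.
The 9:3:3:1 ratio has 16 parts, so with N = 601 the expected counts are:
  tall purple-flowered: 601 × 9/16 = 338.0625
  tall white-flowered: 601 × 3/16 = 112.6875
  dwarf purple-flowered: 601 × 3/16 = 112.6875
  dwarf white-flowered: 601 × 1/16 = 37.5625
χ² = Σ (O − E)² / E
  tall purple-flowered: (358 − 338.0625)² / 338.0625 = 1.1758
  tall white-flowered: (105 − 112.6875)² / 112.6875 = 0.5244
  dwarf purple-flowered: (119 − 112.6875)² / 112.6875 = 0.3536
  dwarf white-flowered: (19 − 37.5625)² / 37.5625 = 9.1731
χ² = 1.1758 + 0.5244 + 0.3536 + 9.1731 = 11.2269 ≈ 11.227
Degrees of freedom = 4 − 1 = 3; critical value at α = 0.05 is 7.815.
Since 11.227 > 7.815, we reject the null hypothesis — the data do not fit the 9:3:3:1 ratio.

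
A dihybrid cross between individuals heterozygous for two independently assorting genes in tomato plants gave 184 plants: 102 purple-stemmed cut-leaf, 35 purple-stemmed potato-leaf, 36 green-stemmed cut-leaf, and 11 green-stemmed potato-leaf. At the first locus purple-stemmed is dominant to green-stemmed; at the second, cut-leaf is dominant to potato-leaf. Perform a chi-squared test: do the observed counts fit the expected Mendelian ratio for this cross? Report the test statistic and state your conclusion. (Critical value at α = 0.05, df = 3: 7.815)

0.116; consistent

A dihybrid F₂ with independent assortment and complete dominance at both loci gives a 9:3:3:1 phenotypic ratio.
Total ratio parts = 16. Expected numbers out of 184:
  purple-stemmed cut-leaf: 184 × 9/16 = 103.5
  purple-stemmed potato-leaf: 184 × 3/16 = 34.5
  green-stemmed cut-leaf: 184 × 3/16 = 34.5
  green-stemmed potato-leaf: 184 × 1/16 = 11.5
χ² = Σ (O − E)² / E
  purple-stemmed cut-leaf: (102 − 103.5)² / 103.5 = 0.0217
  purple-stemmed potato-leaf: (35 − 34.5)² / 34.5 = 0.0072
  green-stemmed cut-leaf: (36 − 34.5)² / 34.5 = 0.0652
  green-stemmed potato-leaf: (11 − 11.5)² / 11.5 = 0.0217
χ² = 0.0217 + 0.0072 + 0.0652 + 0.0217 = 0.1158 ≈ 0.116
Degrees of freedom = 4 − 1 = 3; critical value at α = 0.05 is 7.815.
Since 0.116 < 7.815, we fail to reject the null hypothesis — the data are consistent with the 9:3:3:1 ratio.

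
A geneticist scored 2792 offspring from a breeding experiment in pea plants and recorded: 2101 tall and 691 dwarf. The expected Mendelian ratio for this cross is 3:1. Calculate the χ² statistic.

0.094

The 3:1 ratio has 4 parts, so with N = 2792 the expected counts are:
  tall: 2792 × 3/4 = 2094
  dwarf: 2792 × 1/4 = 698
χ² = Σ (O − E)² / E
  tall: (2101 − 2094)² / 2094 = 0.0234
  dwarf: (691 − 698)² / 698 = 0.0702
χ² = 0.0234 + 0.0702 = 0.0936 ≈ 0.094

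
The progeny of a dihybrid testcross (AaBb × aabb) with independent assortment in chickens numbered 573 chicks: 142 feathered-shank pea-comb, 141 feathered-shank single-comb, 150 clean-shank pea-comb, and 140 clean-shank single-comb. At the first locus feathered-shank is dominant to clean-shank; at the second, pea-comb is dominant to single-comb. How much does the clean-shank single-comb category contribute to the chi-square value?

A dihybrid testcross with independent assortment gives a 1:1:1:1 ratio.
Under the 1:1:1:1 hypothesis (Σ ratio = 4, N = 573):
  feathered-shank pea-comb: 573 × 1/4 = 143.25
  feathered-shank single-comb: 573 × 1/4 = 143.25
  clean-shank pea-comb: 573 × 1/4 = 143.25
  clean-shank single-comb: 573 × 1/4 = 143.25
Contribution of clean-shank single-comb: (140 − 143.25)² / 143.25 = 0.0737

0.074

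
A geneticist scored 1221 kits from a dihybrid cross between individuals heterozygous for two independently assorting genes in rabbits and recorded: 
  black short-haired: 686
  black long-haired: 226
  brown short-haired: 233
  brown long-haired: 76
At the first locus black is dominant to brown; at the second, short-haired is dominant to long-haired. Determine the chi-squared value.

A dihybrid F₂ with independent assortment and complete dominance at both loci gives a 9:3:3:1 phenotypic ratio.
The 9:3:3:1 ratio has 16 parts, so with N = 1221 the expected counts are:
  black short-haired: 1221 × 9/16 = 686.8125
  black long-haired: 1221 × 3/16 = 228.9375
  brown short-haired: 1221 × 3/16 = 228.9375
  brown long-haired: 1221 × 1/16 = 76.3125
χ² = Σ (O − E)² / E
  black short-haired: (686 − 686.8125)² / 686.8125 = 0.0010
  black long-haired: (226 − 228.9375)² / 228.9375 = 0.0377
  brown short-haired: (233 − 228.9375)² / 228.9375 = 0.0721
  brown long-haired: (76 − 76.3125)² / 76.3125 = 0.0013
χ² = 0.0010 + 0.0377 + 0.0721 + 0.0013 = 0.1121 ≈ 0.112

0.112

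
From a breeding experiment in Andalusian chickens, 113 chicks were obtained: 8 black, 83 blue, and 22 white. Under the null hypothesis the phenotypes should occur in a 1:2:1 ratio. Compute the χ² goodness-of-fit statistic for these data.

The 1:2:1 ratio has 4 parts, so with N = 113 the expected counts are:
  black: 113 × 1/4 = 28.25
  blue: 113 × 2/4 = 56.5
  white: 113 × 1/4 = 28.25
χ² = Σ (O − E)² / E
  black: (8 − 28.25)² / 28.25 = 14.5155
  blue: (83 − 56.5)² / 56.5 = 12.4292
  white: (22 − 28.25)² / 28.25 = 1.3827
χ² = 14.5155 + 12.4292 + 1.3827 = 28.3274 ≈ 28.327

28.327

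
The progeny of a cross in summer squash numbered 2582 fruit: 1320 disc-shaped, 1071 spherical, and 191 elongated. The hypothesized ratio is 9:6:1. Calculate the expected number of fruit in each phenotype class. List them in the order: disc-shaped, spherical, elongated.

Expected counts for N = 2582 under a 9:6:1 ratio (total parts = 16):
  disc-shaped: 2582 × 9/16 = 1452.375
  spherical: 2582 × 6/16 = 968.25
  elongated: 2582 × 1/16 = 161.375

1452.375, 968.25, 161.375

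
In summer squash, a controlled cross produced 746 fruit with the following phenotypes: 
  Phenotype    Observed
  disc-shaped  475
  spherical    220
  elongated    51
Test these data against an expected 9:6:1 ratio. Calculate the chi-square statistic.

20.480

The 9:6:1 ratio has 16 parts, so with N = 746 the expected counts are:
  disc-shaped: 746 × 9/16 = 419.625
  spherical: 746 × 6/16 = 279.75
  elongated: 746 × 1/16 = 46.625
χ² = Σ (O − E)² / E
  disc-shaped: (475 − 419.625)² / 419.625 = 7.3075
  spherical: (220 − 279.75)² / 279.75 = 12.7616
  elongated: (51 − 46.625)² / 46.625 = 0.4105
χ² = 7.3075 + 12.7616 + 0.4105 = 20.4796 ≈ 20.480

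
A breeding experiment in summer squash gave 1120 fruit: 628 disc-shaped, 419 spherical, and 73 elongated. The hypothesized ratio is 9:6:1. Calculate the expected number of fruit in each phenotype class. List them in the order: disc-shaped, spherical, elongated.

Total ratio parts = 16. Expected numbers out of 1120:
  disc-shaped: 1120 × 9/16 = 630
  spherical: 1120 × 6/16 = 420
  elongated: 1120 × 1/16 = 70

630, 420, 70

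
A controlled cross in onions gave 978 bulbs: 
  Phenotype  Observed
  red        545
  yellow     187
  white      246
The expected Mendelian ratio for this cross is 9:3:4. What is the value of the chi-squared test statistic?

Under the 9:3:4 hypothesis (Σ ratio = 16, N = 978):
  red: 978 × 9/16 = 550.125
  yellow: 978 × 3/16 = 183.375
  white: 978 × 4/16 = 244.5
χ² = Σ (O − E)² / E
  red: (545 − 550.125)² / 550.125 = 0.0477
  yellow: (187 − 183.375)² / 183.375 = 0.0717
  white: (246 − 244.5)² / 244.5 = 0.0092
χ² = 0.0477 + 0.0717 + 0.0092 = 0.1286 ≈ 0.129

0.129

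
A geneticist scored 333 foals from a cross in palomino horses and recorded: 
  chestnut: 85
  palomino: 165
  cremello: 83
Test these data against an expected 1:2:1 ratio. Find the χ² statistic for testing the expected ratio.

0.051

Total ratio parts = 4. Expected numbers out of 333:
  chestnut: 333 × 1/4 = 83.25
  palomino: 333 × 2/4 = 166.5
  cremello: 333 × 1/4 = 83.25
χ² = Σ (O − E)² / E
  chestnut: (85 − 83.25)² / 83.25 = 0.0368
  palomino: (165 − 166.5)² / 166.5 = 0.0135
  cremello: (83 − 83.25)² / 83.25 = 0.0008
χ² = 0.0368 + 0.0135 + 0.0008 = 0.0511 ≈ 0.051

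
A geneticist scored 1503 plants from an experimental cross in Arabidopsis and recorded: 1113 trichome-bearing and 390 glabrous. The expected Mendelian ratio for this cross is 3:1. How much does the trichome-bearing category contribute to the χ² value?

0.180

Expected counts for N = 1503 under a 3:1 ratio (total parts = 4):
  trichome-bearing: 1503 × 3/4 = 1127.25
  glabrous: 1503 × 1/4 = 375.75
Contribution of trichome-bearing: (1113 − 1127.25)² / 1127.25 = 0.1801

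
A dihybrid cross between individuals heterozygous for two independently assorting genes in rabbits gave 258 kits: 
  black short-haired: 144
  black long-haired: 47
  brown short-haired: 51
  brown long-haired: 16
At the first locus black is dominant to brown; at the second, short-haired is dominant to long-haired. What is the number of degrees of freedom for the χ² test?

A dihybrid F₂ with independent assortment and complete dominance at both loci gives a 9:3:3:1 phenotypic ratio.
A goodness-of-fit test with 4 phenotype classes has df = 4 − 1 = 3.

3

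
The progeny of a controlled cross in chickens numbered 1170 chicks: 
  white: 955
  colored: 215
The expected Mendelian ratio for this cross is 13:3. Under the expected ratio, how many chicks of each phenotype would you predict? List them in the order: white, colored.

The 13:3 ratio has 16 parts, so with N = 1170 the expected counts are:
  white: 1170 × 13/16 = 950.625
  colored: 1170 × 3/16 = 219.375

950.625, 219.375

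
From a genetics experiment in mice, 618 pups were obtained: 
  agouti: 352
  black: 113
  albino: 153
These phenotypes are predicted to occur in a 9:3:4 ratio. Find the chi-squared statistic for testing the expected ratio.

0.141

Total ratio parts = 16. Expected numbers out of 618:
  agouti: 618 × 9/16 = 347.625
  black: 618 × 3/16 = 115.875
  albino: 618 × 4/16 = 154.5
χ² = Σ (O − E)² / E
  agouti: (352 − 347.625)² / 347.625 = 0.0551
  black: (113 − 115.875)² / 115.875 = 0.0713
  albino: (153 − 154.5)² / 154.5 = 0.0146
χ² = 0.0551 + 0.0713 + 0.0146 = 0.141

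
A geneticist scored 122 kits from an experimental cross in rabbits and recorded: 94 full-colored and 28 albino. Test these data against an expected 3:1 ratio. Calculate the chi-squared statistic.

The 3:1 ratio has 4 parts, so with N = 122 the expected counts are:
  full-colored: 122 × 3/4 = 91.5
  albino: 122 × 1/4 = 30.5
χ² = Σ (O − E)² / E
  full-colored: (94 − 91.5)² / 91.5 = 0.0683
  albino: (28 − 30.5)² / 30.5 = 0.2049
χ² = 0.0683 + 0.2049 = 0.2732 ≈ 0.273

0.273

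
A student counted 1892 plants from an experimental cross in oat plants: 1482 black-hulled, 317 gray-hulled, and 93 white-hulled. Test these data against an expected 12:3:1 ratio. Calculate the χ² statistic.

12.206

Total ratio parts = 16. Expected numbers out of 1892:
  black-hulled: 1892 × 12/16 = 1419
  gray-hulled: 1892 × 3/16 = 354.75
  white-hulled: 1892 × 1/16 = 118.25
χ² = Σ (O − E)² / E
  black-hulled: (1482 − 1419)² / 1419 = 2.7970
  gray-hulled: (317 − 354.75)² / 354.75 = 4.0171
  white-hulled: (93 − 118.25)² / 118.25 = 5.3916
χ² = 2.7970 + 4.0171 + 5.3916 = 12.2057 ≈ 12.206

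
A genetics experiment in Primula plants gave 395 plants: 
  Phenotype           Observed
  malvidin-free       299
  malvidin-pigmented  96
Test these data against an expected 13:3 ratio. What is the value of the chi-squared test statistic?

7.997

Under the 13:3 hypothesis (Σ ratio = 16, N = 395):
  malvidin-free: 395 × 13/16 = 320.9375
  malvidin-pigmented: 395 × 3/16 = 74.0625
χ² = Σ (O − E)² / E
  malvidin-free: (299 − 320.9375)² / 320.9375 = 1.4995
  malvidin-pigmented: (96 − 74.0625)² / 74.0625 = 6.4979
χ² = 1.4995 + 6.4979 = 7.9974 ≈ 7.997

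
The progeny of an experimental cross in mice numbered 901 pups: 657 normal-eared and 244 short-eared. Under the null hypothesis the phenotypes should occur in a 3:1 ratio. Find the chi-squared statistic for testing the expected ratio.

Under the 3:1 hypothesis (Σ ratio = 4, N = 901):
  normal-eared: 901 × 3/4 = 675.75
  short-eared: 901 × 1/4 = 225.25
χ² = Σ (O − E)² / E
  normal-eared: (657 − 675.75)² / 675.75 = 0.5203
  short-eared: (244 − 225.25)² / 225.25 = 1.5608
χ² = 0.5203 + 1.5608 = 2.0811 ≈ 2.081

2.081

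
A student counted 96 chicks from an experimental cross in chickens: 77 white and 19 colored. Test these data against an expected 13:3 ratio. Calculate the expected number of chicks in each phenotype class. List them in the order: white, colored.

Total ratio parts = 16. Expected numbers out of 96:
  white: 96 × 13/16 = 78
  colored: 96 × 3/16 = 18

78, 18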